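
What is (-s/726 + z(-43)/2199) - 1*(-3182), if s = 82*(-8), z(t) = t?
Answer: 282299533/88693 ≈ 3182.9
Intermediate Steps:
s = -656
(-s/726 + z(-43)/2199) - 1*(-3182) = (-1*(-656)/726 - 43/2199) - 1*(-3182) = (656*(1/726) - 43*1/2199) + 3182 = (328/363 - 43/2199) + 3182 = 78407/88693 + 3182 = 282299533/88693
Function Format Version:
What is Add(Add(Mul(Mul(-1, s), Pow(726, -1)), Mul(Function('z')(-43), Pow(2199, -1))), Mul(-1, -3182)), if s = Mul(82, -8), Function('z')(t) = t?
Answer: Rational(282299533, 88693) ≈ 3182.9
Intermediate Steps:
s = -656
Add(Add(Mul(Mul(-1, s), Pow(726, -1)), Mul(Function('z')(-43), Pow(2199, -1))), Mul(-1, -3182)) = Add(Add(Mul(Mul(-1, -656), Pow(726, -1)), Mul(-43, Pow(2199, -1))), Mul(-1, -3182)) = Add(Add(Mul(656, Rational(1, 726)), Mul(-43, Rational(1, 2199))), 3182) = Add(Add(Rational(328, 363), Rational(-43, 2199)), 3182) = Add(Rational(78407, 88693), 3182) = Rational(282299533, 88693)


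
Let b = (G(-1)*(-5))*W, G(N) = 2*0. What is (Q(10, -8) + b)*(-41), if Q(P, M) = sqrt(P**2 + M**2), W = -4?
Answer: -82*sqrt(41) ≈ -525.06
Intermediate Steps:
G(N) = 0
Q(P, M) = sqrt(M**2 + P**2)
b = 0 (b = (0*(-5))*(-4) = 0*(-4) = 0)
(Q(10, -8) + b)*(-41) = (sqrt((-8)**2 + 10**2) + 0)*(-41) = (sqrt(64 + 100) + 0)*(-41) = (sqrt(164) + 0)*(-41) = (2*sqrt(41) + 0)*(-41) = (2*sqrt(41))*(-41) = -82*sqrt(41)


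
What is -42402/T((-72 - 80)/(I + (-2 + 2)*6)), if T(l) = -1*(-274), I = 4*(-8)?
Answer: -21201/137 ≈ -154.75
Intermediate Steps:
I = -32
T(l) = 274
-42402/T((-72 - 80)/(I + (-2 + 2)*6)) = -42402/274 = -42402*1/274 = -21201/137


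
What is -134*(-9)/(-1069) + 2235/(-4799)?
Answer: -8176809/5130131 ≈ -1.5939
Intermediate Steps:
-134*(-9)/(-1069) + 2235/(-4799) = 1206*(-1/1069) + 2235*(-1/4799) = -1206/1069 - 2235/4799 = -8176809/5130131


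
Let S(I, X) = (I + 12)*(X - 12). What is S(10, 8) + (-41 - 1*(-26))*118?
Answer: -1858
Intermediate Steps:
S(I, X) = (-12 + X)*(12 + I) (S(I, X) = (12 + I)*(-12 + X) = (-12 + X)*(12 + I))
S(10, 8) + (-41 - 1*(-26))*118 = (-144 - 12*10 + 12*8 + 10*8) + (-41 - 1*(-26))*118 = (-144 - 120 + 96 + 80) + (-41 + 26)*118 = -88 - 15*118 = -88 - 1770 = -1858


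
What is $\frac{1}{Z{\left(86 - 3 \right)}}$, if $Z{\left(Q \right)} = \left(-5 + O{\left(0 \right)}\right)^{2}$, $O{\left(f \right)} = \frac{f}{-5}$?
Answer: $\frac{1}{25} \approx 0.04$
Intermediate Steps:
$O{\left(f \right)} = - \frac{f}{5}$ ($O{\left(f \right)} = f \left(- \frac{1}{5}\right) = - \frac{f}{5}$)
$Z{\left(Q \right)} = 25$ ($Z{\left(Q \right)} = \left(-5 - 0\right)^{2} = \left(-5 + 0\right)^{2} = \left(-5\right)^{2} = 25$)
$\frac{1}{Z{\left(86 - 3 \right)}} = \frac{1}{25}$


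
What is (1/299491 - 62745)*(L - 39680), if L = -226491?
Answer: 5001769060441774/299491 ≈ 1.6701e+10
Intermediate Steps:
(1/299491 - 62745)*(L - 39680) = (1/299491 - 62745)*(-226491 - 39680) = (1/299491 - 62745)*(-266171) = -18791562794/299491*(-266171) = 5001769060441774/299491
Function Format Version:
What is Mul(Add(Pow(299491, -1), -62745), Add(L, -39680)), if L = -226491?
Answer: Rational(5001769060441774, 299491) ≈ 1.6701e+10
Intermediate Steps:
Mul(Add(Pow(299491, -1), -62745), Add(L, -39680)) = Mul(Add(Pow(299491, -1), -62745), Add(-226491, -39680)) = Mul(Add(Rational(1, 299491), -62745), -266171) = Mul(Rational(-18791562794, 299491), -266171) = Rational(5001769060441774, 299491)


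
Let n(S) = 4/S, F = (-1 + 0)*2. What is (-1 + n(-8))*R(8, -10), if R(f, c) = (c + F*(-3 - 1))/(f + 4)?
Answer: ¼ ≈ 0.25000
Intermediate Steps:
F = -2 (F = -1*2 = -2)
R(f, c) = (8 + c)/(4 + f) (R(f, c) = (c - 2*(-3 - 1))/(f + 4) = (c - 2*(-4))/(4 + f) = (c + 8)/(4 + f) = (8 + c)/(4 + f))
(-1 + n(-8))*R(8, -10) = (-1 + 4/(-8))*((8 - 10)/(4 + 8)) = (-1 + 4*(-⅛))*(-2/12) = (-1 - ½)*((1/12)*(-2)) = -3/2*(-⅙) = ¼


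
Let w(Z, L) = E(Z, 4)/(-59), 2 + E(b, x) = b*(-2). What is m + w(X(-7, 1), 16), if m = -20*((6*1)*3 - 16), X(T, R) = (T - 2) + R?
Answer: -2374/59 ≈ -40.237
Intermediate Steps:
E(b, x) = -2 - 2*b (E(b, x) = -2 + b*(-2) = -2 - 2*b)
X(T, R) = -2 + R + T (X(T, R) = (-2 + T) + R = -2 + R + T)
w(Z, L) = 2/59 + 2*Z/59 (w(Z, L) = (-2 - 2*Z)/(-59) = (-2 - 2*Z)*(-1/59) = 2/59 + 2*Z/59)
m = -40 (m = -20*(6*3 - 16) = -20*(18 - 16) = -20*2 = -40)
m + w(X(-7, 1), 16) = -40 + (2/59 + 2*(-2 + 1 - 7)/59) = -40 + (2/59 + (2/59)*(-8)) = -40 + (2/59 - 16/59) = -40 - 14/59 = -2374/59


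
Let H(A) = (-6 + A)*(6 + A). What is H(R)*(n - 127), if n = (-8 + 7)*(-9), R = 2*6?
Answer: -12744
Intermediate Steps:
R = 12
n = 9 (n = -1*(-9) = 9)
H(R)*(n - 127) = (-36 + 12²)*(9 - 127) = (-36 + 144)*(-118) = 108*(-118) = -12744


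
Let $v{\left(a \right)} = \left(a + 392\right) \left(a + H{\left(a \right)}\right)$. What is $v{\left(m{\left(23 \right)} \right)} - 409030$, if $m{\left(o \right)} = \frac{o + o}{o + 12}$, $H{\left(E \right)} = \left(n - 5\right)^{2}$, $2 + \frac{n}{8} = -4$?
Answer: $\frac{852975776}{1225} \approx 6.9631 \cdot 10^{5}$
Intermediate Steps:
$n = -48$ ($n = -16 + 8 \left(-4\right) = -16 - 32 = -48$)
$H{\left(E \right)} = 2809$ ($H{\left(E \right)} = \left(-48 - 5\right)^{2} = \left(-53\right)^{2} = 2809$)
$m{\left(o \right)} = \frac{2 o}{12 + o}$
$v{\left(a \right)} = \left(392 + a\right) \left(2809 + a\right)$ ($v{\left(a \right)} = \left(a + 392\right) \left(a + 2809\right) = \left(392 + a\right) \left(2809 + a\right)$)
$v{\left(m{\left(23 \right)} \right)} - 409030 = \left(1101128 + \left(2 \cdot 23 \frac{1}{12 + 23}\right)^{2} + 3201 \cdot 2 \cdot 23 \frac{1}{12 + 23}\right) - 409030 = \left(1101128 + \left(2 \cdot 23 \cdot \frac{1}{35}\right)^{2} + 3201 \cdot 2 \cdot 23 \cdot \frac{1}{35}\right) - 409030 = \left(1101128 + \left(\frac{46}{35}\right)^{2} + 3201 \cdot \frac{46}{35}\right) - 409030 = \left(1101128 + \frac{2116}{1225} + \frac{147246}{35}\right) - 409030 = \frac{1354037526}{1225} - 409030 = \frac{852975776}{1225}$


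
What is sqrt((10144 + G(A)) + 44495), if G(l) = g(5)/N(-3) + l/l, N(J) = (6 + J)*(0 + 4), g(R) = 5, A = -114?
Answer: sqrt(1967055)/6 ≈ 233.75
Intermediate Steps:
N(J) = 24 + 4*J (N(J) = (6 + J)*4 = 24 + 4*J)
G(l) = 17/12 (G(l) = 5/(24 + 4*(-3)) + l/l = 5/(24 - 12) + 1 = 5/12 + 1 = 17/12)
sqrt((10144 + G(A)) + 44495) = sqrt((10144 + 17/12) + 44495) = sqrt(121745/12 + 44495) = sqrt(655685/12) = sqrt(1967055)/6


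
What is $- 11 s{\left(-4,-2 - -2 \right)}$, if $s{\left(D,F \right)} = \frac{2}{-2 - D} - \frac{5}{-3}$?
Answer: $- \frac{88}{3} \approx -29.333$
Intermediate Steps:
$s{\left(D,F \right)} = \frac{5}{3} + \frac{2}{-2 - D}$ ($s{\left(D,F \right)} = \frac{2}{-2 - D} - - \frac{5}{3} = \frac{2}{-2 - D} + \frac{5}{3} = \frac{5}{3} + \frac{2}{-2 - D}$)
$- 11 s{\left(-4,-2 - -2 \right)} = - 11 \frac{4 + 5 \left(-4\right)}{3 \left(2 - 4\right)} = - 11 \frac{4 - 20}{3 \left(-2\right)} = - 11 \cdot \frac{1}{3} \left(- \frac{1}{2}\right) \left(-16\right) = \left(-11\right) \frac{8}{3} = - \frac{88}{3}$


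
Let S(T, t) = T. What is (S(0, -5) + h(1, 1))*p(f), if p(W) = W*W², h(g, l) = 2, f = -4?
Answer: -128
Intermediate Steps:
p(W) = W³
(S(0, -5) + h(1, 1))*p(f) = (0 + 2)*(-4)³ = 2*(-64) = -128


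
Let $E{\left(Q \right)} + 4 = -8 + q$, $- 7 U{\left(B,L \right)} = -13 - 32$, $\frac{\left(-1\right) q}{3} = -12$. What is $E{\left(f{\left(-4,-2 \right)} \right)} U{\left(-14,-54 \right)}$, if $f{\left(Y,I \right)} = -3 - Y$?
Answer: $\frac{1080}{7} \approx 154.29$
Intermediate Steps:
$q = 36$ ($q = \left(-3\right) \left(-12\right) = 36$)
$U{\left(B,L \right)} = \frac{45}{7}$ ($U{\left(B,L \right)} = - \frac{-13 - 32}{7} = \left(- \frac{1}{7}\right) \left(-45\right) = \frac{45}{7}$)
$E{\left(Q \right)} = 24$ ($E{\left(Q \right)} = -4 + \left(-8 + 36\right) = -4 + 28 = 24$)
$E{\left(f{\left(-4,-2 \right)} \right)} U{\left(-14,-54 \right)} = 24 \cdot \frac{45}{7} = \frac{1080}{7}$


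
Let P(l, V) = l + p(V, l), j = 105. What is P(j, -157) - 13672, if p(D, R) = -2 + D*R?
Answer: -30054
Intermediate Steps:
P(l, V) = -2 + l + V*l (P(l, V) = l + (-2 + V*l) = -2 + l + V*l)
P(j, -157) - 13672 = (-2 + 105 - 157*105) - 13672 = (-2 + 105 - 16485) - 13672 = -16382 - 13672 = -30054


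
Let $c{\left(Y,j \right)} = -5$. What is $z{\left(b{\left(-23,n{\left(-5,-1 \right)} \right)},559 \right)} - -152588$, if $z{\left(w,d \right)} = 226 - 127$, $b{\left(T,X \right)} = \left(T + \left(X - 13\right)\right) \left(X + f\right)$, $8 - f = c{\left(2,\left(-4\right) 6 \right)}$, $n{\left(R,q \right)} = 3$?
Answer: $152687$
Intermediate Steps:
$f = 13$ ($f = 8 - -5 = 8 + 5 = 13$)
$b{\left(T,X \right)} = \left(13 + X\right) \left(-13 + T + X\right)$ ($b{\left(T,X \right)} = \left(T + \left(X - 13\right)\right) \left(X + 13\right) = \left(T + \left(X - 13\right)\right) \left(13 + X\right) = \left(T + \left(-13 + X\right)\right) \left(13 + X\right) = \left(-13 + T + X\right) \left(13 + X\right) = \left(13 + X\right) \left(-13 + T + X\right)$)
$z{\left(w,d \right)} = 99$ ($z{\left(w,d \right)} = 226 - 127 = 99$)
$z{\left(b{\left(-23,n{\left(-5,-1 \right)} \right)},559 \right)} - -152588 = 99 - -152588 = 99 + 152588 = 152687$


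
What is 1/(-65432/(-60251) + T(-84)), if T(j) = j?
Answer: -60251/4995652 ≈ -0.012061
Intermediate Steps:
1/(-65432/(-60251) + T(-84)) = 1/(-65432/(-60251) - 84) = 1/(-65432*(-1/60251) - 84) = 1/(65432/60251 - 84) = 1/(-4995652/60251) = -60251/4995652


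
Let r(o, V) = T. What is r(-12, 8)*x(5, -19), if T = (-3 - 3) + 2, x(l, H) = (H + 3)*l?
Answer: 320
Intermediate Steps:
x(l, H) = l*(3 + H) (x(l, H) = (3 + H)*l = l*(3 + H))
T = -4 (T = -6 + 2 = -4)
r(o, V) = -4
r(-12, 8)*x(5, -19) = -20*(3 - 19) = -20*(-16) = -4*(-80) = 320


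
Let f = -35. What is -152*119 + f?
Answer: -18123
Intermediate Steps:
-152*119 + f = -152*119 - 35 = -18088 - 35 = -18123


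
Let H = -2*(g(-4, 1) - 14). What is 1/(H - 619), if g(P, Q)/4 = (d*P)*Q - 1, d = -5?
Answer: -1/743 ≈ -0.0013459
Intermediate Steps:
g(P, Q) = -4 - 20*P*Q (g(P, Q) = 4*((-5*P)*Q - 1) = 4*(-5*P*Q - 1) = 4*(-1 - 5*P*Q) = -4 - 20*P*Q)
H = -124 (H = -2*((-4 - 20*(-4)*1) - 14) = -2*((-4 + 80) - 14) = -2*(76 - 14) = -2*62 = -124)
1/(H - 619) = 1/(-124 - 619) = 1/(-743) = -1/743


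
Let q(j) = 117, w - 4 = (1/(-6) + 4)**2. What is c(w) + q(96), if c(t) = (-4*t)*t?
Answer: -415021/324 ≈ -1280.9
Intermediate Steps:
w = 673/36 (w = 4 + (1/(-6) + 4)**2 = 4 + (1*(-1/6) + 4)**2 = 4 + (-1/6 + 4)**2 = 4 + (23/6)**2 = 4 + 529/36 = 673/36 ≈ 18.694)
c(t) = -4*t**2
c(w) + q(96) = -4*(673/36)**2 + 117 = -4*452929/1296 + 117 = -452929/324 + 117 = -415021/324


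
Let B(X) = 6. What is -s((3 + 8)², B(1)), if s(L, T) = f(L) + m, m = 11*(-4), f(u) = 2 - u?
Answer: 163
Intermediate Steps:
m = -44
s(L, T) = -42 - L (s(L, T) = (2 - L) - 44 = -42 - L)
-s((3 + 8)², B(1)) = -(-42 - (3 + 8)²) = -(-42 - 1*11²) = -(-42 - 1*121) = -(-42 - 121) = -1*(-163) = 163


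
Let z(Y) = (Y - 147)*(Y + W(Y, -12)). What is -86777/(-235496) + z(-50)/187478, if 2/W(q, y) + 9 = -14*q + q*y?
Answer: 11998774848161/28499030971304 ≈ 0.42102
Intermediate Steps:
W(q, y) = 2/(-9 - 14*q + q*y) (W(q, y) = 2/(-9 + (-14*q + q*y)) = 2/(-9 - 14*q + q*y))
z(Y) = (-147 + Y)*(Y + 2/(-9 - 26*Y)) (z(Y) = (Y - 147)*(Y + 2/(-9 - 14*Y + Y*(-12))) = (-147 + Y)*(Y + 2/(-9 - 14*Y - 12*Y)) = (-147 + Y)*(Y + 2/(-9 - 26*Y)))
-86777/(-235496) + z(-50)/187478 = -86777/(-235496) + ((294 - 2*(-50) - 50*(-147 - 50)*(9 + 26*(-50)))/(9 + 26*(-50)))/187478 = -86777*(-1/235496) + ((294 + 100 - 50*(-197)*(9 - 1300))/(9 - 1300))*(1/187478) = 86777/235496 + ((294 + 100 - 50*(-197)*(-1291))/(-1291))*(1/187478) = 86777/235496 - (294 + 100 - 12716350)/1291*(1/187478) = 86777/235496 - 1/1291*(-12715956)*(1/187478) = 86777/235496 + (12715956/1291)*(1/187478) = 86777/235496 + 6357978/121017049 = 11998774848161/28499030971304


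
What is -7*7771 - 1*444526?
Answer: -498923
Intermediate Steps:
-7*7771 - 1*444526 = -54397 - 444526 = -498923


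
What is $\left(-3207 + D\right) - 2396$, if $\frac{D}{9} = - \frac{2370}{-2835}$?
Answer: $- \frac{117505}{21} \approx -5595.5$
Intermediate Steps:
$D = \frac{158}{21}$ ($D = 9 \left(- \frac{2370}{-2835}\right) = 9 \left(\left(-2370\right) \left(- \frac{1}{2835}\right)\right) = 9 \cdot \frac{158}{189} = \frac{158}{21} \approx 7.5238$)
$\left(-3207 + D\right) - 2396 = \left(-3207 + \frac{158}{21}\right) - 2396 = - \frac{67189}{21} - 2396 = - \frac{117505}{21}$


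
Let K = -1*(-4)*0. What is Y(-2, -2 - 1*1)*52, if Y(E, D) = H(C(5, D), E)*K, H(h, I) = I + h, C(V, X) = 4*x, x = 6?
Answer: 0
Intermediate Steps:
C(V, X) = 24 (C(V, X) = 4*6 = 24)
K = 0 (K = 4*0 = 0)
Y(E, D) = 0 (Y(E, D) = (E + 24)*0 = (24 + E)*0 = 0)
Y(-2, -2 - 1*1)*52 = 0*52 = 0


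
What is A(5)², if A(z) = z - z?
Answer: 0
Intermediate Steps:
A(z) = 0
A(5)² = 0² = 0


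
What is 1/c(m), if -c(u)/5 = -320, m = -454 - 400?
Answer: 1/1600 ≈ 0.00062500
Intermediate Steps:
m = -854
c(u) = 1600 (c(u) = -5*(-320) = 1600)
1/c(m) = 1/1600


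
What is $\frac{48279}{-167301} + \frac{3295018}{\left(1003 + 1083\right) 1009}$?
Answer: $\frac{74940570412}{58688465829} \approx 1.2769$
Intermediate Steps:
$\frac{48279}{-167301} + \frac{3295018}{\left(1003 + 1083\right) 1009} = 48279 \left(- \frac{1}{167301}\right) + \frac{3295018}{2086 \cdot 1009} = - \frac{16093}{55767} + \frac{3295018}{2104774} = - \frac{16093}{55767} + 3295018 \cdot \frac{1}{2104774} = - \frac{16093}{55767} + \frac{1647509}{1052387} = \frac{74940570412}{58688465829}$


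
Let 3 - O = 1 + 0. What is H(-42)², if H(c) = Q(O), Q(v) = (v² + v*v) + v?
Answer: 100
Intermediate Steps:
O = 2 (O = 3 - (1 + 0) = 3 - 1*1 = 3 - 1 = 2)
Q(v) = v + 2*v² (Q(v) = (v² + v²) + v = 2*v² + v = v + 2*v²)
H(c) = 10 (H(c) = 2*(1 + 2*2) = 2*(1 + 4) = 2*5 = 10)
H(-42)² = 10² = 100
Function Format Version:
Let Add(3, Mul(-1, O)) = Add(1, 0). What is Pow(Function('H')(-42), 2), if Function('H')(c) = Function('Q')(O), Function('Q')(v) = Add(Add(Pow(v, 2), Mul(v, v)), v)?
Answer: 100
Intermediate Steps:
O = 2 (O = Add(3, Mul(-1, Add(1, 0))) = Add(3, Mul(-1, 1)) = Add(3, -1) = 2)
Function('Q')(v) = Add(v, Mul(2, Pow(v, 2))) (Function('Q')(v) = Add(Add(Pow(v, 2), Pow(v, 2)), v) = Add(Mul(2, Pow(v, 2)), v) = Add(v, Mul(2, Pow(v, 2))))
Function('H')(c) = 10 (Function('H')(c) = Mul(2, Add(1, Mul(2, 2))) = Mul(2, Add(1, 4)) = Mul(2, 5) = 10)
Pow(Function('H')(-42), 2) = Pow(10, 2) = 100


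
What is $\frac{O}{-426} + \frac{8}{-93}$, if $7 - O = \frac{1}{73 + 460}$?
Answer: $- \frac{360559}{3519399} \approx -0.10245$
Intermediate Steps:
$O = \frac{3730}{533}$ ($O = 7 - \frac{1}{73 + 460} = 7 - \frac{1}{533} = \frac{3730}{533} \approx 6.9981$)
$\frac{O}{-426} + \frac{8}{-93} = \frac{3730}{533 \left(-426\right)} + \frac{8}{-93} = \frac{3730}{533} \left(- \frac{1}{426}\right) + 8 \left(- \frac{1}{93}\right) = - \frac{1865}{113529} - \frac{8}{93} = - \frac{360559}{3519399}$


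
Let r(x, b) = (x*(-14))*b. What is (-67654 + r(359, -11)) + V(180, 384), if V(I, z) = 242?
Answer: -12126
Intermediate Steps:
r(x, b) = -14*b*x (r(x, b) = (-14*x)*b = -14*b*x)
(-67654 + r(359, -11)) + V(180, 384) = (-67654 - 14*(-11)*359) + 242 = (-67654 + 55286) + 242 = -12368 + 242 = -12126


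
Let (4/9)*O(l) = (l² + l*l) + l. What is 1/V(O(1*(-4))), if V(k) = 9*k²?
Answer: 1/35721 ≈ 2.7995e-5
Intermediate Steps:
O(l) = 9*l²/2 + 9*l/4 (O(l) = 9*((l² + l*l) + l)/4 = 9*((l² + l²) + l)/4 = 9*(2*l² + l)/4 = 9*(l + 2*l²)/4 = 9*l²/2 + 9*l/4)
1/V(O(1*(-4))) = 1/(9*(9*(1*(-4))*(1 + 2*(1*(-4)))/4)²) = 1/(9*((9/4)*(-4)*(1 + 2*(-4)))²) = 1/(9*((9/4)*(-4)*(1 - 8))²) = 1/(9*((9/4)*(-4)*(-7))²) = 1/(9*63²) = 1/(9*3969) = 1/35721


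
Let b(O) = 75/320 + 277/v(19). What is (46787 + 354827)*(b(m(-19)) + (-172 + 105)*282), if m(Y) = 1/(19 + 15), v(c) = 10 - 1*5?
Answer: -1210520219539/160 ≈ -7.5658e+9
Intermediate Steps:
v(c) = 5 (v(c) = 10 - 5 = 5)
m(Y) = 1/34
b(O) = 17803/320 (b(O) = 75/320 + 277/5 = 75*(1/320) + 277*(⅕) = 15/64 + 277/5 = 17803/320)
(46787 + 354827)*(b(m(-19)) + (-172 + 105)*282) = (46787 + 354827)*(17803/320 + (-172 + 105)*282) = 401614*(17803/320 - 67*282) = 401614*(17803/320 - 18894) = 401614*(-6028277/320) = -1210520219539/160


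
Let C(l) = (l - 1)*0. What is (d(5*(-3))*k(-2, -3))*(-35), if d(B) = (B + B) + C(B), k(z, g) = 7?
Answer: 7350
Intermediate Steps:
C(l) = 0 (C(l) = (-1 + l)*0 = 0)
d(B) = 2*B (d(B) = (B + B) + 0 = 2*B + 0 = 2*B)
(d(5*(-3))*k(-2, -3))*(-35) = ((2*(5*(-3)))*7)*(-35) = ((2*(-15))*7)*(-35) = -30*7*(-35) = -210*(-35) = 7350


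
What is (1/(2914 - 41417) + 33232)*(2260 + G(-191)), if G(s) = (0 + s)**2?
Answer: 49570337395995/38503 ≈ 1.2874e+9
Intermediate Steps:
G(s) = s**2
(1/(2914 - 41417) + 33232)*(2260 + G(-191)) = (1/(2914 - 41417) + 33232)*(2260 + (-191)**2) = (1/(-38503) + 33232)*(2260 + 36481) = (-1/38503 + 33232)*38741 = (1279531695/38503)*38741 = 49570337395995/38503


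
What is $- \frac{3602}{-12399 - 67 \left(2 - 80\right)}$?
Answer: $\frac{3602}{7173} \approx 0.50216$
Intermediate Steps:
$- \frac{3602}{-12399 - 67 \left(2 - 80\right)} = - \frac{3602}{-12399 - -5226} = - \frac{3602}{-12399 + 5226} = - \frac{3602}{-7173} = \left(-3602\right) \left(- \frac{1}{7173}\right) = \frac{3602}{7173}$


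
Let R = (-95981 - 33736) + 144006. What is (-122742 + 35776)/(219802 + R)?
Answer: -7906/21281 ≈ -0.37151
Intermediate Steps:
R = 14289 (R = -129717 + 144006 = 14289)
(-122742 + 35776)/(219802 + R) = (-122742 + 35776)/(219802 + 14289) = -86966/234091 = -86966*1/234091 = -7906/21281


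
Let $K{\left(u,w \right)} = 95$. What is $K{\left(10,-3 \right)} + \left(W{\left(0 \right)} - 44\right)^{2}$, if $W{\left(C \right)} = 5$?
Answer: $1616$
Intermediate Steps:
$K{\left(10,-3 \right)} + \left(W{\left(0 \right)} - 44\right)^{2} = 95 + \left(5 - 44\right)^{2} = 95 + \left(-39\right)^{2} = 95 + 1521 = 1616$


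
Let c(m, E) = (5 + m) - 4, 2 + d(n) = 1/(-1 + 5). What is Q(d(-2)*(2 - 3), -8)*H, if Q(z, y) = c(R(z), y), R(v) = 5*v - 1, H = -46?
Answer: -805/2 ≈ -402.50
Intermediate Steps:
R(v) = -1 + 5*v
d(n) = -7/4 (d(n) = -2 + 1/(-1 + 5) = -2 + 1/4 = -7/4)
c(m, E) = 1 + m
Q(z, y) = 5*z (Q(z, y) = 1 + (-1 + 5*z) = 5*z)
Q(d(-2)*(2 - 3), -8)*H = (5*(-7*(2 - 3)/4))*(-46) = (5*(-7/4*(-1)))*(-46) = (5*(7/4))*(-46) = (35/4)*(-46) = -805/2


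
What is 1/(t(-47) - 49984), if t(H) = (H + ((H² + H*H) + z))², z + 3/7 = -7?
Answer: 49/930547809 ≈ 5.2657e-8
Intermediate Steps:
z = -52/7 (z = -3/7 - 7 = -52/7 ≈ -7.4286)
t(H) = (-52/7 + H + 2*H²)² (t(H) = (H + ((H² + H*H) - 52/7))² = (H + ((H² + H²) - 52/7))² = (H + (2*H² - 52/7))² = (H + (-52/7 + 2*H²))² = (-52/7 + H + 2*H²)²)
1/(t(-47) - 49984) = 1/((-52 + 7*(-47) + 14*(-47)²)²/49 - 49984) = 1/((-52 - 329 + 14*2209)²/49 - 49984) = 1/((-52 - 329 + 30926)²/49 - 49984) = 1/((1/49)*30545² - 49984) = 1/((1/49)*932997025 - 49984) = 1/(932997025/49 - 49984) = 1/(930547809/49) = 49/930547809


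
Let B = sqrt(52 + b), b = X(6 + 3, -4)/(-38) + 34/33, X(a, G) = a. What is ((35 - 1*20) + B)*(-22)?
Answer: -330 - sqrt(83018562)/57 ≈ -489.85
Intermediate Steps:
b = 995/1254 (b = (6 + 3)/(-38) + 34/33 = 9*(-1/38) + 34*(1/33) = -9/38 + 34/33 = 995/1254 ≈ 0.79346)
B = sqrt(83018562)/1254 (B = sqrt(52 + 995/1254) = sqrt(66203/1254) = sqrt(83018562)/1254 ≈ 7.2659)
((35 - 1*20) + B)*(-22) = ((35 - 1*20) + sqrt(83018562)/1254)*(-22) = ((35 - 20) + sqrt(83018562)/1254)*(-22) = (15 + sqrt(83018562)/1254)*(-22) = -330 - sqrt(83018562)/57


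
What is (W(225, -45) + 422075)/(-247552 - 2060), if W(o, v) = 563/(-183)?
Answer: -3510871/2076318 ≈ -1.6909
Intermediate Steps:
W(o, v) = -563/183 (W(o, v) = 563*(-1/183) = -563/183)
(W(225, -45) + 422075)/(-247552 - 2060) = (-563/183 + 422075)/(-247552 - 2060) = (77239162/183)/(-249612) = (77239162/183)*(-1/249612) = -3510871/2076318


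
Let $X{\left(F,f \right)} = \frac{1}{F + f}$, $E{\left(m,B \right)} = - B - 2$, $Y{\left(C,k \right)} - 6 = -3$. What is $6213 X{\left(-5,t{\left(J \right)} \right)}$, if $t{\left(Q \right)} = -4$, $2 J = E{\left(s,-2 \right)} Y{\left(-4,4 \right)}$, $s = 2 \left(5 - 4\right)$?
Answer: $- \frac{2071}{3} \approx -690.33$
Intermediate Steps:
$Y{\left(C,k \right)} = 3$ ($Y{\left(C,k \right)} = 6 - 3 = 3$)
$s = 2$ ($s = 2 \cdot 1 = 2$)
$E{\left(m,B \right)} = -2 - B$
$J = 0$ ($J = \frac{\left(-2 - -2\right) 3}{2} = \frac{\left(-2 + 2\right) 3}{2} = \frac{0 \cdot 3}{2} = \frac{1}{2} \cdot 0 = 0$)
$6213 X{\left(-5,t{\left(J \right)} \right)} = \frac{6213}{-5 - 4} = \frac{6213}{-9} = 6213 \left(- \frac{1}{9}\right) = - \frac{2071}{3}$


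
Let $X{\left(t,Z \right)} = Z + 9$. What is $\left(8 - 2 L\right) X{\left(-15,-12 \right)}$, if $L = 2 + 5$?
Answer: $18$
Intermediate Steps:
$X{\left(t,Z \right)} = 9 + Z$
$L = 7$
$\left(8 - 2 L\right) X{\left(-15,-12 \right)} = \left(8 - 14\right) \left(9 - 12\right) = \left(8 - 14\right) \left(-3\right) = \left(-6\right) \left(-3\right) = 18$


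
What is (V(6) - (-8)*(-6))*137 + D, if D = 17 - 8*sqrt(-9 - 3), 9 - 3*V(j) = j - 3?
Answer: -6285 - 16*I*sqrt(3) ≈ -6285.0 - 27.713*I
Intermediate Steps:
V(j) = 4 - j/3 (V(j) = 3 - (j - 3)/3 = 3 - (-3 + j)/3 = 3 + (1 - j/3) = 4 - j/3)
D = 17 - 16*I*sqrt(3) ≈ 17.0 - 27.713*I
(V(6) - (-8)*(-6))*137 + D = ((4 - 1/3*6) - (-8)*(-6))*137 + (17 - 16*I*sqrt(3)) = ((4 - 2) - 2*24)*137 + (17 - 16*I*sqrt(3)) = (2 - 48)*137 + (17 - 16*I*sqrt(3)) = -46*137 + (17 - 16*I*sqrt(3)) = -6302 + (17 - 16*I*sqrt(3)) = -6285 - 16*I*sqrt(3)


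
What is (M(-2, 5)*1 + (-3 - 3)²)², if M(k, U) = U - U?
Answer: 1296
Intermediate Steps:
M(k, U) = 0
(M(-2, 5)*1 + (-3 - 3)²)² = (0*1 + (-3 - 3)²)² = (0 + (-6)²)² = (0 + 36)² = 36² = 1296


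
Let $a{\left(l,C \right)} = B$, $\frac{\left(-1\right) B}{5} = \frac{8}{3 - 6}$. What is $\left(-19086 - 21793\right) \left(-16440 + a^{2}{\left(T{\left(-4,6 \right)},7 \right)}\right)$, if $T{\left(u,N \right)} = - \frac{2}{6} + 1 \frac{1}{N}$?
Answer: $\frac{5983050440}{9} \approx 6.6478 \cdot 10^{8}$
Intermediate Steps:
$B = \frac{40}{3}$ ($B = - 5 \frac{8}{3 - 6} = - 5 \frac{8}{-3} = - 5 \cdot 8 \left(- \frac{1}{3}\right) = \left(-5\right) \left(- \frac{8}{3}\right) = \frac{40}{3} \approx 13.333$)
$T{\left(u,N \right)} = - \frac{1}{3} + \frac{1}{N}$ ($T{\left(u,N \right)} = \left(-2\right) \frac{1}{6} + \frac{1}{N} = - \frac{1}{3} + \frac{1}{N}$)
$a{\left(l,C \right)} = \frac{40}{3}$
$\left(-19086 - 21793\right) \left(-16440 + a^{2}{\left(T{\left(-4,6 \right)},7 \right)}\right) = \left(-19086 - 21793\right) \left(-16440 + \left(\frac{40}{3}\right)^{2}\right) = - 40879 \left(-16440 + \frac{1600}{9}\right) = \left(-40879\right) \left(- \frac{146360}{9}\right) = \frac{5983050440}{9}$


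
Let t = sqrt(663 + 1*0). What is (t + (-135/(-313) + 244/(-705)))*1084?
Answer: 20382452/220665 + 1084*sqrt(663) ≈ 28004.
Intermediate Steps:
t = sqrt(663) (t = sqrt(663 + 0) = sqrt(663) ≈ 25.749)
(t + (-135/(-313) + 244/(-705)))*1084 = (sqrt(663) + (-135/(-313) + 244/(-705)))*1084 = (sqrt(663) + (-135*(-1/313) + 244*(-1/705)))*1084 = (sqrt(663) + (135/313 - 244/705))*1084 = (sqrt(663) + 18803/220665)*1084 = (18803/220665 + sqrt(663))*1084 = 20382452/220665 + 1084*sqrt(663)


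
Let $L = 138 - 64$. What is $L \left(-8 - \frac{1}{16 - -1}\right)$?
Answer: $- \frac{10138}{17} \approx -596.35$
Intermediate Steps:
$L = 74$ ($L = 138 - 64 = 74$)
$L \left(-8 - \frac{1}{16 - -1}\right) = 74 \left(-8 - \frac{1}{16 - -1}\right) = 74 \left(-8 - \frac{1}{16 + \left(-2 + 3\right)}\right) = 74 \left(-8 - \frac{1}{16 + 1}\right) = 74 \left(-8 - \frac{1}{17}\right) = 74 \left(- \frac{137}{17}\right) = - \frac{10138}{17}$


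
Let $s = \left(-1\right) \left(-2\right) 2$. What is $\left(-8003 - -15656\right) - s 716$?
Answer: $4789$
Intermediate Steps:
$s = 4$ ($s = 2 \cdot 2 = 4$)
$\left(-8003 - -15656\right) - s 716 = \left(-8003 - -15656\right) - 4 \cdot 716 = \left(-8003 + 15656\right) - 2864 = 7653 - 2864 = 4789$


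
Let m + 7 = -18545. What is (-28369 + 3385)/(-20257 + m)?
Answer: 24984/38809 ≈ 0.64377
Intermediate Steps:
m = -18552 (m = -7 - 18545 = -18552)
(-28369 + 3385)/(-20257 + m) = (-28369 + 3385)/(-20257 - 18552) = -24984/(-38809) = -24984*(-1/38809) = 24984/38809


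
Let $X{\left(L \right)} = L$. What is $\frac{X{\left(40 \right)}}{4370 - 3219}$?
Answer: $\frac{40}{1151} \approx 0.034752$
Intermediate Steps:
$\frac{X{\left(40 \right)}}{4370 - 3219} = \frac{40}{4370 - 3219} = \frac{40}{1151}$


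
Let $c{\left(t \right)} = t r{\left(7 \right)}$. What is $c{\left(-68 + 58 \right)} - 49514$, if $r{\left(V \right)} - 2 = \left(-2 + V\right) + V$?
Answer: $-49654$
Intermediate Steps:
$r{\left(V \right)} = 2 V$ ($r{\left(V \right)} = 2 + \left(\left(-2 + V\right) + V\right) = 2 + \left(-2 + 2 V\right) = 2 V$)
$c{\left(t \right)} = 14 t$ ($c{\left(t \right)} = t 2 \cdot 7 = t 14 = 14 t$)
$c{\left(-68 + 58 \right)} - 49514 = 14 \left(-68 + 58\right) - 49514 = 14 \left(-10\right) - 49514 = -140 - 49514 = -49654$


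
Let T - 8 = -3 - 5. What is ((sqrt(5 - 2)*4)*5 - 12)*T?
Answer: 0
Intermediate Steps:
T = 0 (T = 8 + (-3 - 5) = 8 - 8 = 0)
((sqrt(5 - 2)*4)*5 - 12)*T = ((sqrt(5 - 2)*4)*5 - 12)*0 = ((sqrt(3)*4)*5 - 12)*0 = ((4*sqrt(3))*5 - 12)*0 = (20*sqrt(3) - 12)*0 = (-12 + 20*sqrt(3))*0 = 0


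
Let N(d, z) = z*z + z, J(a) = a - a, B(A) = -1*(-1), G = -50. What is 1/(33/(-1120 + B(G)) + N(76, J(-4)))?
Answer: -373/11 ≈ -33.909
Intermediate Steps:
B(A) = 1
J(a) = 0
N(d, z) = z + z² (N(d, z) = z² + z = z + z²)
1/(33/(-1120 + B(G)) + N(76, J(-4))) = 1/(33/(-1120 + 1) + 0*(1 + 0)) = 1/(33/(-1119) + 0*1) = 1/(33*(-1/1119) + 0) = 1/(-11/373 + 0) = 1/(-11/373) = -373/11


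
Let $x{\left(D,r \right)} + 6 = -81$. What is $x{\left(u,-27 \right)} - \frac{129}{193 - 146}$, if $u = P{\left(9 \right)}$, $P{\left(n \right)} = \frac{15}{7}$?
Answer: $- \frac{4218}{47} \approx -89.745$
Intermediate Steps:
$P{\left(n \right)} = \frac{15}{7}$ ($P{\left(n \right)} = 15 \cdot \frac{1}{7} = \frac{15}{7}$)
$u = \frac{15}{7} \approx 2.1429$
$x{\left(D,r \right)} = -87$ ($x{\left(D,r \right)} = -6 - 81 = -87$)
$x{\left(u,-27 \right)} - \frac{129}{193 - 146} = -87 - \frac{129}{193 - 146} = -87 - \frac{129}{47} = - \frac{4218}{47}$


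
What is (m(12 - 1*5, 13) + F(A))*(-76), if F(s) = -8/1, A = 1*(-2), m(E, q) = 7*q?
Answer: -6308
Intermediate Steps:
A = -2
F(s) = -8 (F(s) = -8*1 = -8)
(m(12 - 1*5, 13) + F(A))*(-76) = (7*13 - 8)*(-76) = (91 - 8)*(-76) = 83*(-76) = -6308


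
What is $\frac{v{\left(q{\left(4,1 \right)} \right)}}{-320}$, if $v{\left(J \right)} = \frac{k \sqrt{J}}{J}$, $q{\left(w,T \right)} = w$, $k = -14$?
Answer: $\frac{7}{320} \approx 0.021875$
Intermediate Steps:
$v{\left(J \right)} = - \frac{14}{\sqrt{J}}$ ($v{\left(J \right)} = \frac{\left(-14\right) \sqrt{J}}{J} = - \frac{14}{\sqrt{J}}$)
$\frac{v{\left(q{\left(4,1 \right)} \right)}}{-320} = \frac{\left(-14\right) \frac{1}{\sqrt{4}}}{-320} = \left(-14\right) \frac{1}{2} \left(- \frac{1}{320}\right) = \left(-7\right) \left(- \frac{1}{320}\right) = \frac{7}{320}$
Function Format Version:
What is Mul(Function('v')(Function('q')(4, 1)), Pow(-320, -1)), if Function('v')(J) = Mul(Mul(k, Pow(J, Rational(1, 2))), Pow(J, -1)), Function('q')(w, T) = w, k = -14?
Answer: Rational(7, 320) ≈ 0.021875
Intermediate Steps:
Function('v')(J) = Mul(-14, Pow(J, Rational(-1, 2))) (Function('v')(J) = Mul(Mul(-14, Pow(J, Rational(1, 2))), Pow(J, -1)) = Mul(-14, Pow(J, Rational(-1, 2))))
Mul(Function('v')(Function('q')(4, 1)), Pow(-320, -1)) = Mul(Mul(-14, Pow(4, Rational(-1, 2))), Pow(-320, -1)) = Mul(Mul(-14, Rational(1, 2)), Rational(-1, 320)) = Mul(-7, Rational(-1, 320)) = Rational(7, 320)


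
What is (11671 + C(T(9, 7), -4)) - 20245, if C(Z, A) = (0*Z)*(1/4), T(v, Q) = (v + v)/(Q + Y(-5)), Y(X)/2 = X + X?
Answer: -8574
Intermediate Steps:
Y(X) = 4*X (Y(X) = 2*(X + X) = 2*(2*X) = 4*X)
T(v, Q) = 2*v/(-20 + Q) (T(v, Q) = (v + v)/(Q + 4*(-5)) = (2*v)/(Q - 20) = (2*v)/(-20 + Q) = 2*v/(-20 + Q))
C(Z, A) = 0 (C(Z, A) = 0*(1*(¼)) = 0*(¼) = 0)
(11671 + C(T(9, 7), -4)) - 20245 = (11671 + 0) - 20245 = 11671 - 20245 = -8574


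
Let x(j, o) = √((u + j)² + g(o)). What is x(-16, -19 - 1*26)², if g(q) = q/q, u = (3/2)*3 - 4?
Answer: 965/4 ≈ 241.25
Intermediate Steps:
u = ½ (u = (3*(½))*3 - 4 = (3/2)*3 - 4 = 9/2 - 4 = ½ ≈ 0.50000)
g(q) = 1
x(j, o) = √(1 + (½ + j)²) (x(j, o) = √((½ + j)² + 1) = √(1 + (½ + j)²))
x(-16, -19 - 1*26)² = (√(4 + (1 + 2*(-16))²)/2)² = (√(4 + (1 - 32)²)/2)² = (√(4 + (-31)²)/2)² = (√(4 + 961)/2)² = (√965/2)² = 965/4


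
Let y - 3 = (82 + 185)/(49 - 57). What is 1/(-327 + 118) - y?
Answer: 50779/1672 ≈ 30.370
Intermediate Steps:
y = -243/8 (y = 3 + (82 + 185)/(49 - 57) = 3 + 267/(-8) = 3 + 267*(-⅛) = 3 - 267/8 = -243/8 ≈ -30.375)
1/(-327 + 118) - y = 1/(-327 + 118) - 1*(-243/8) = 1/(-209) + 243/8 = -1/209 + 243/8 = 50779/1672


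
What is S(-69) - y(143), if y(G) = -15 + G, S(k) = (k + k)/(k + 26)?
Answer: -5366/43 ≈ -124.79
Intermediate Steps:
S(k) = 2*k/(26 + k) (S(k) = (2*k)/(26 + k) = 2*k/(26 + k))
S(-69) - y(143) = 2*(-69)/(26 - 69) - (-15 + 143) = 2*(-69)/(-43) - 1*128 = 2*(-69)*(-1/43) - 128 = 138/43 - 128 = -5366/43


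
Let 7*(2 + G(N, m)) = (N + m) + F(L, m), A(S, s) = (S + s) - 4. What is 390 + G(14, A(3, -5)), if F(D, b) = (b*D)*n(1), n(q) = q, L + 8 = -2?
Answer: 2784/7 ≈ 397.71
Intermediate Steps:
L = -10 (L = -8 - 2 = -10)
F(D, b) = D*b (F(D, b) = (b*D)*1 = (D*b)*1 = D*b)
A(S, s) = -4 + S + s
G(N, m) = -2 - 9*m/7 + N/7 (G(N, m) = -2 + ((N + m) - 10*m)/7 = -2 + (N - 9*m)/7 = -2 + (-9*m/7 + N/7) = -2 - 9*m/7 + N/7)
390 + G(14, A(3, -5)) = 390 + (-2 - 9*(-4 + 3 - 5)/7 + (1/7)*14) = 390 + (-2 - 9/7*(-6) + 2) = 390 + (-2 + 54/7 + 2) = 390 + 54/7 = 2784/7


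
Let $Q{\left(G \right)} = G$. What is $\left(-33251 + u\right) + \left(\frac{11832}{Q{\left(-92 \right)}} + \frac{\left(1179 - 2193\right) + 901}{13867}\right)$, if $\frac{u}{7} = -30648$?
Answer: $- \frac{79070454752}{318941} \approx -2.4792 \cdot 10^{5}$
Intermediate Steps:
$u = -214536$ ($u = 7 \left(-30648\right) = -214536$)
$\left(-33251 + u\right) + \left(\frac{11832}{Q{\left(-92 \right)}} + \frac{\left(1179 - 2193\right) + 901}{13867}\right) = \left(-33251 - 214536\right) + \left(\frac{11832}{-92} + \frac{\left(1179 - 2193\right) + 901}{13867}\right) = -247787 + \left(11832 \left(- \frac{1}{92}\right) + \left(-1014 + 901\right) \frac{1}{13867}\right) = -247787 - \frac{41021185}{318941} = - \frac{79070454752}{318941}$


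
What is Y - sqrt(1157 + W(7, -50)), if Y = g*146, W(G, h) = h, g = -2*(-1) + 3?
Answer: 730 - 3*sqrt(123) ≈ 696.73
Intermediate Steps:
g = 5 (g = 2 + 3 = 5)
Y = 730 (Y = 5*146 = 730)
Y - sqrt(1157 + W(7, -50)) = 730 - sqrt(1157 - 50) = 730 - sqrt(1107) = 730 - 3*sqrt(123)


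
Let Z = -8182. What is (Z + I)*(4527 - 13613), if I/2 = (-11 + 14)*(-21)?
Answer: 75486488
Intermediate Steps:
I = -126 (I = 2*((-11 + 14)*(-21)) = 2*(3*(-21)) = 2*(-63) = -126)
(Z + I)*(4527 - 13613) = (-8182 - 126)*(4527 - 13613) = -8308*(-9086) = 75486488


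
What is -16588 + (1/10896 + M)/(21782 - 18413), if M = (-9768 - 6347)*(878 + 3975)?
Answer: -1461056266031/36708624 ≈ -39801.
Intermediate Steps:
M = -78206095 (M = -16115*4853 = -78206095)
-16588 + (1/10896 + M)/(21782 - 18413) = -16588 + (1/10896 - 78206095)/(21782 - 18413) = -16588 + (1/10896 - 78206095)/3369 = -16588 - 852133611119/10896*1/3369 = -16588 - 852133611119/36708624 = -1461056266031/36708624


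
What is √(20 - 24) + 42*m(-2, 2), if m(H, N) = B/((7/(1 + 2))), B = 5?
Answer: 90 + 2*I ≈ 90.0 + 2.0*I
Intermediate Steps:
m(H, N) = 15/7 (m(H, N) = 5/((7/(1 + 2))) = 5/((7/3)) = 5/((7*(⅓))) = 5/(7/3) = 5*(3/7) = 15/7)
√(20 - 24) + 42*m(-2, 2) = √(20 - 24) + 42*(15/7) = √(-4) + 90 = 2*I + 90 = 90 + 2*I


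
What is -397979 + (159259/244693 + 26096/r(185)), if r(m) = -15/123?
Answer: -748718430588/1223465 ≈ -6.1197e+5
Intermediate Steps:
r(m) = -5/41 (r(m) = -15*1/123 = -5/41)
-397979 + (159259/244693 + 26096/r(185)) = -397979 + (159259/244693 + 26096/(-5/41)) = -397979 + (159259*(1/244693) + 26096*(-41/5)) = -397979 + (159259/244693 - 1069936/5) = -397979 - 261805053353/1223465 = -748718430588/1223465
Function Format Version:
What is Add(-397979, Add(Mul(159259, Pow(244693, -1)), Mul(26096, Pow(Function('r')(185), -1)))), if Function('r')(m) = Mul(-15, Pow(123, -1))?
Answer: Rational(-748718430588, 1223465) ≈ -6.1197e+5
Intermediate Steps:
Function('r')(m) = Rational(-5, 41) (Function('r')(m) = Mul(-15, Rational(1, 123)) = Rational(-5, 41))
Add(-397979, Add(Mul(159259, Pow(244693, -1)), Mul(26096, Pow(Function('r')(185), -1)))) = Add(-397979, Add(Mul(159259, Pow(244693, -1)), Mul(26096, Pow(Rational(-5, 41), -1)))) = Add(-397979, Add(Mul(159259, Rational(1, 244693)), Mul(26096, Rational(-41, 5)))) = Add(-397979, Add(Rational(159259, 244693), Rational(-1069936, 5))) = Add(-397979, Rational(-261805053353, 1223465)) = Rational(-748718430588, 1223465)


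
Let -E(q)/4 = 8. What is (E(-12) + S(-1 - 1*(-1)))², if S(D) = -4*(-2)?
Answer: 576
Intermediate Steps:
E(q) = -32 (E(q) = -4*8 = -32)
S(D) = 8
(E(-12) + S(-1 - 1*(-1)))² = (-32 + 8)² = (-24)² = 576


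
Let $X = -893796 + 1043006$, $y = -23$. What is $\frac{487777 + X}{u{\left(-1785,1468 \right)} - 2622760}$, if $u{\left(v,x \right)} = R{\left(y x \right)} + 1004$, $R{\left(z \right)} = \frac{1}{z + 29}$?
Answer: $- \frac{21488756445}{88444938661} \approx -0.24296$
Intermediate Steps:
$R{\left(z \right)} = \frac{1}{29 + z}$
$X = 149210$
$u{\left(v,x \right)} = 1004 + \frac{1}{29 - 23 x}$ ($u{\left(v,x \right)} = \frac{1}{29 - 23 x} + 1004 = 1004 + \frac{1}{29 - 23 x}$)
$\frac{487777 + X}{u{\left(-1785,1468 \right)} - 2622760} = \frac{487777 + 149210}{\frac{29117 - 33899056}{29 - 33764} - 2622760} = \frac{636987}{\frac{29117 - 33899056}{29 - 33764} - 2622760} = \frac{636987}{\frac{1}{-33735} \left(-33869939\right) - 2622760} = \frac{636987}{\left(- \frac{1}{33735}\right) \left(-33869939\right) - 2622760} = \frac{636987}{\frac{33869939}{33735} - 2622760} = \frac{636987}{- \frac{88444938661}{33735}} = 636987 \left(- \frac{33735}{88444938661}\right) = - \frac{21488756445}{88444938661}$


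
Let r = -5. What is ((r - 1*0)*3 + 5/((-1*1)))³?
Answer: -8000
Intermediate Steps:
((r - 1*0)*3 + 5/((-1*1)))³ = ((-5 - 1*0)*3 + 5/((-1*1)))³ = ((-5 + 0)*3 + 5/(-1))³ = (-5*3 + 5*(-1))³ = (-15 - 5)³ = (-20)³ = -8000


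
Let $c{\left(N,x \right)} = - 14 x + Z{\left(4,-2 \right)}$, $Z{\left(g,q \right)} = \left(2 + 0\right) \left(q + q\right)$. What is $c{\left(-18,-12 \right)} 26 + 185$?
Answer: $4345$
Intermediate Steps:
$Z{\left(g,q \right)} = 4 q$ ($Z{\left(g,q \right)} = 2 \cdot 2 q = 4 q$)
$c{\left(N,x \right)} = -8 - 14 x$ ($c{\left(N,x \right)} = - 14 x + 4 \left(-2\right) = - 14 x - 8 = -8 - 14 x$)
$c{\left(-18,-12 \right)} 26 + 185 = \left(-8 - -168\right) 26 + 185 = \left(-8 + 168\right) 26 + 185 = 160 \cdot 26 + 185 = 4160 + 185 = 4345$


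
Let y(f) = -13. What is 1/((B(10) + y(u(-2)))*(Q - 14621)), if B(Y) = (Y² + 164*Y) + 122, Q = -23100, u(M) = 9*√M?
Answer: -1/69746129 ≈ -1.4338e-8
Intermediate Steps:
B(Y) = 122 + Y² + 164*Y
1/((B(10) + y(u(-2)))*(Q - 14621)) = 1/(((122 + 10² + 164*10) - 13)*(-23100 - 14621)) = 1/(((122 + 100 + 1640) - 13)*(-37721)) = 1/((1862 - 13)*(-37721)) = 1/(1849*(-37721)) = 1/(-69746129) = -1/69746129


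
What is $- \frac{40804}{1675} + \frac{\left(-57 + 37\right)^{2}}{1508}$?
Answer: $- \frac{15215608}{631475} \approx -24.095$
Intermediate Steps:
$- \frac{40804}{1675} + \frac{\left(-57 + 37\right)^{2}}{1508} = \left(-40804\right) \frac{1}{1675} + \left(-20\right)^{2} \cdot \frac{1}{1508} = - \frac{40804}{1675} + 400 \cdot \frac{1}{1508} = - \frac{40804}{1675} + \frac{100}{377} = - \frac{15215608}{631475}$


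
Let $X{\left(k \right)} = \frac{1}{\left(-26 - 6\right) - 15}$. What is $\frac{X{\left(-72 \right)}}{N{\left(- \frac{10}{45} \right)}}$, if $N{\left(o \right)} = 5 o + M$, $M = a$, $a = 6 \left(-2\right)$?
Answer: $\frac{9}{5546} \approx 0.0016228$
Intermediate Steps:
$a = -12$
$X{\left(k \right)} = - \frac{1}{47}$ ($X{\left(k \right)} = \frac{1}{-32 - 15} = \frac{1}{-47} = - \frac{1}{47}$)
$M = -12$
$N{\left(o \right)} = -12 + 5 o$ ($N{\left(o \right)} = 5 o - 12 = -12 + 5 o$)
$\frac{X{\left(-72 \right)}}{N{\left(- \frac{10}{45} \right)}} = - \frac{1}{47 \left(-12 + 5 \left(- \frac{10}{45}\right)\right)} = - \frac{1}{47 \left(-12 + 5 \left(\left(-10\right) \frac{1}{45}\right)\right)} = - \frac{1}{47 \left(-12 + 5 \left(- \frac{2}{9}\right)\right)} = - \frac{1}{47 \left(-12 - \frac{10}{9}\right)} = - \frac{1}{47 \left(- \frac{118}{9}\right)} = \left(- \frac{1}{47}\right) \left(- \frac{9}{118}\right) = \frac{9}{5546}$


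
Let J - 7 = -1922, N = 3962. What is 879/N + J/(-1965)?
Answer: 1862893/1557066 ≈ 1.1964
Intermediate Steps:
J = -1915 (J = 7 - 1922 = -1915)
879/N + J/(-1965) = 879/3962 - 1915/(-1965) = 879*(1/3962) - 1915*(-1/1965) = 879/3962 + 383/393 = 1862893/1557066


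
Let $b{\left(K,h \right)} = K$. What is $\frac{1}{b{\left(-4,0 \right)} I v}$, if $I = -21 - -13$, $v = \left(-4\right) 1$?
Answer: $- \frac{1}{128} \approx -0.0078125$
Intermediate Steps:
$v = -4$
$I = -8$ ($I = -21 + 13 = -8$)
$\frac{1}{b{\left(-4,0 \right)} I v} = \frac{1}{\left(-4\right) \left(-8\right) \left(-4\right)} = \frac{1}{32 \left(-4\right)} = \frac{1}{-128} = - \frac{1}{128}$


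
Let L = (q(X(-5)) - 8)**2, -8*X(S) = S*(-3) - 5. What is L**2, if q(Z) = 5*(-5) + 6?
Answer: 531441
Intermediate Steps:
X(S) = 5/8 + 3*S/8 (X(S) = -(S*(-3) - 5)/8 = -(-3*S - 5)/8 = -(-5 - 3*S)/8 = 5/8 + 3*S/8)
q(Z) = -19 (q(Z) = -25 + 6 = -19)
L = 729 (L = (-19 - 8)**2 = (-27)**2 = 729)
L**2 = 729**2 = 531441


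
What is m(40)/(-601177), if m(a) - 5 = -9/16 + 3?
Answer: -119/9618832 ≈ -1.2372e-5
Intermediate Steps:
m(a) = 119/16 (m(a) = 5 + (-9/16 + 3) = 5 + 39/16 = 119/16)
m(40)/(-601177) = (119/16)/(-601177) = (119/16)*(-1/601177) = -119/9618832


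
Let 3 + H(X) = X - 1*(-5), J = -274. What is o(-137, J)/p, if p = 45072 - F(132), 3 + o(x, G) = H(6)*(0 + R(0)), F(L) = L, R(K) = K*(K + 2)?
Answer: -1/14980 ≈ -6.6756e-5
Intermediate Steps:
R(K) = K*(2 + K)
H(X) = 2 + X (H(X) = -3 + (X - 1*(-5)) = -3 + (X + 5) = -3 + (5 + X) = 2 + X)
o(x, G) = -3 (o(x, G) = -3 + (2 + 6)*(0 + 0*(2 + 0)) = -3 + 8*(0 + 0*2) = -3 + 8*(0 + 0) = -3 + 8*0 = -3 + 0 = -3)
p = 44940 (p = 45072 - 1*132 = 45072 - 132 = 44940)
o(-137, J)/p = -3/44940 = -3*1/44940 = -1/14980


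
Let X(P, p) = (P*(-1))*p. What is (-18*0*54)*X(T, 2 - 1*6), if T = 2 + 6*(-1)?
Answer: 0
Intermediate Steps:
T = -4 (T = 2 - 6 = -4)
X(P, p) = -P*p (X(P, p) = (-P)*p = -P*p)
(-18*0*54)*X(T, 2 - 1*6) = (-18*0*54)*(-1*(-4)*(2 - 1*6)) = (0*54)*(-1*(-4)*(2 - 6)) = 0*(-1*(-4)*(-4)) = 0*(-16) = 0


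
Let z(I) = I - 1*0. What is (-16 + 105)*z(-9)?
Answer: -801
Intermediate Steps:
z(I) = I (z(I) = I + 0 = I)
(-16 + 105)*z(-9) = (-16 + 105)*(-9) = 89*(-9) = -801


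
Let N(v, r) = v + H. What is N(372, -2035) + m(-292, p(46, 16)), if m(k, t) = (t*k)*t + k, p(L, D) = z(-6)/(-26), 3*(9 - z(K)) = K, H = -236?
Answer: -35197/169 ≈ -208.27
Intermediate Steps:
z(K) = 9 - K/3
p(L, D) = -11/26 (p(L, D) = (9 - 1/3*(-6))/(-26) = (9 + 2)*(-1/26) = 11*(-1/26) = -11/26)
N(v, r) = -236 + v (N(v, r) = v - 236 = -236 + v)
m(k, t) = k + k*t**2 (m(k, t) = (k*t)*t + k = k*t**2 + k = k + k*t**2)
N(372, -2035) + m(-292, p(46, 16)) = (-236 + 372) - 292*(1 + (-11/26)**2) = 136 - 292*(1 + 121/676) = 136 - 292*797/676 = 136 - 58181/169 = -35197/169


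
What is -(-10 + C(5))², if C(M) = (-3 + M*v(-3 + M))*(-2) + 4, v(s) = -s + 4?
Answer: -400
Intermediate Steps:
v(s) = 4 - s
C(M) = 10 - 2*M*(7 - M) (C(M) = (-3 + M*(4 - (-3 + M)))*(-2) + 4 = (-3 + M*(4 + (3 - M)))*(-2) + 4 = (-3 + M*(7 - M))*(-2) + 4 = (6 - 2*M*(7 - M)) + 4 = 10 - 2*M*(7 - M))
-(-10 + C(5))² = -(-10 + (10 + 2*5*(-7 + 5)))² = -(-10 + (10 + 2*5*(-2)))² = -(-10 + (10 - 20))² = -(-10 - 10)² = -1*(-20)² = -1*400 = -400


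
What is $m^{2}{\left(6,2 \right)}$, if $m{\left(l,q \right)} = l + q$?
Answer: $64$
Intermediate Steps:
$m^{2}{\left(6,2 \right)} = \left(6 + 2\right)^{2} = 8^{2} = 64$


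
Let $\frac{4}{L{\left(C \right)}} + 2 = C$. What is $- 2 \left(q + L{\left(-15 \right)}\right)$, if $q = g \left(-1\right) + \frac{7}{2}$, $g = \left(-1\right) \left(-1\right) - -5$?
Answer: $\frac{93}{17} \approx 5.4706$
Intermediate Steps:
$L{\left(C \right)} = \frac{4}{-2 + C}$
$g = 6$ ($g = 1 + 5 = 6$)
$q = - \frac{5}{2}$ ($q = 6 \left(-1\right) + \frac{7}{2} = -6 + 7 \cdot \frac{1}{2} = -6 + \frac{7}{2} = - \frac{5}{2} \approx -2.5$)
$- 2 \left(q + L{\left(-15 \right)}\right) = - 2 \left(- \frac{5}{2} + \frac{4}{-2 - 15}\right) = - 2 \left(- \frac{5}{2} + \frac{4}{-17}\right) = - 2 \left(- \frac{5}{2} + 4 \left(- \frac{1}{17}\right)\right) = - 2 \left(- \frac{5}{2} - \frac{4}{17}\right) = \left(-2\right) \left(- \frac{93}{34}\right) = \frac{93}{17}$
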